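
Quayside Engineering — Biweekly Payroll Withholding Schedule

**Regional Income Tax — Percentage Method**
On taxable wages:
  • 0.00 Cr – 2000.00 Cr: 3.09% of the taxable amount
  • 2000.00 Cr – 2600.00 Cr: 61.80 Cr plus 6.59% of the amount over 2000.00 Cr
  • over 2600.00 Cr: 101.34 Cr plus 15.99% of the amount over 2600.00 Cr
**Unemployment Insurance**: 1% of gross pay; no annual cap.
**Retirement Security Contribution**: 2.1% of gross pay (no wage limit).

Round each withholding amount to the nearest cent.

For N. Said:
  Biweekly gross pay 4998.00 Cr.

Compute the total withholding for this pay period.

Regional Income Tax: taxable = 4998.00 Cr
  101.34 Cr + 15.99% × (4998.00 Cr − 2600.00 Cr) = 101.34 Cr + 15.99% × 2398.00 Cr = 484.78 Cr
Unemployment Insurance: 1% × 4998.00 Cr = 49.98 Cr
Retirement Security Contribution: 2.1% × 4998.00 Cr = 104.96 Cr
Total: 484.78 Cr + 49.98 Cr + 104.96 Cr = 639.72 Cr

639.72 Cr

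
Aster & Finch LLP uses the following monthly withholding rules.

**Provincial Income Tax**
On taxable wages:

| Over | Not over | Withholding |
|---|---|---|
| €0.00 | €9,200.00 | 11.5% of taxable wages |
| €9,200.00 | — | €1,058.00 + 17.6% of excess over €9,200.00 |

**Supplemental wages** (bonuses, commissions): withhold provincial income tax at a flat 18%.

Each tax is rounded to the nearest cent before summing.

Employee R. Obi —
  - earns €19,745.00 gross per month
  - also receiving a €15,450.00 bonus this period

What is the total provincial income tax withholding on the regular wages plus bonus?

€5,694.92

Provincial Income Tax: taxable = €19,745.00
  €1,058.00 + 17.6% × (€19,745.00 − €9,200.00) = €1,058.00 + 17.6% × €10,545.00 = €2,913.92
Supplemental (18% flat on bonus): 18% × €15,450.00 = €2,781.00
Total provincial income tax: €2,913.92 + €2,781.00 = €5,694.92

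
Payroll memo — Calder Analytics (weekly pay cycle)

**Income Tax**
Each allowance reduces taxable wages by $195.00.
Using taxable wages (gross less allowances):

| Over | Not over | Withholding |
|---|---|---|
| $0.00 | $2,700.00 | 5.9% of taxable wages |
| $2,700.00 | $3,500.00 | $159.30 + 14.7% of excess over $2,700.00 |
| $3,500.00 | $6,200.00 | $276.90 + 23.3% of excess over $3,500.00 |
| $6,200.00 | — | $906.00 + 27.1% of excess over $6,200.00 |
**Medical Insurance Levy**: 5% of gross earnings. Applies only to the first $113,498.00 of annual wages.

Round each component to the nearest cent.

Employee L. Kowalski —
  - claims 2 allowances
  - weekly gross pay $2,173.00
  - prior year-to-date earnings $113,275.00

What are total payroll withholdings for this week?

$116.35

Income Tax: taxable = $2,173.00 − 2×$195.00 = $1,783.00
  5.9% × $1,783.00 = $105.20
Medical Insurance Levy: cap $113,498.00 − YTD $113,275.00 = $223.00 subject; 5% × $223.00 = $11.15
Total: $105.20 + $11.15 = $116.35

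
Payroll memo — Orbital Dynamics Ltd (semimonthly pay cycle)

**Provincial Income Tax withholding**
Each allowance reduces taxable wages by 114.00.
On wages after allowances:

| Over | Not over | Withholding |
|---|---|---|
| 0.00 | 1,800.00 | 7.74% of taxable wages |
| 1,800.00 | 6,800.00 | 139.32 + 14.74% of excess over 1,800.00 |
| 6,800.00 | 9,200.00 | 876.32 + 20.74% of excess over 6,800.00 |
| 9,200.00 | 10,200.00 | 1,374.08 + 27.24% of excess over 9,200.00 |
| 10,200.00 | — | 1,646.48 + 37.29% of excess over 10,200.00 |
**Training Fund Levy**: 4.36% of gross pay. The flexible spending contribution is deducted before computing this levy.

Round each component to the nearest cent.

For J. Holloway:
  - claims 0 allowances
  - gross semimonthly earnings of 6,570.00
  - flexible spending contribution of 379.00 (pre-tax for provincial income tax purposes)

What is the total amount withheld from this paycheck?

1,056.48

Provincial Income Tax: taxable = 6,570.00 − 379.00 = 6,191.00
  139.32 + 14.74% × (6,191.00 − 1,800.00) = 139.32 + 14.74% × 4,391.00 = 786.55
Training Fund Levy: 4.36% × 6,191.00 = 269.93
Total: 786.55 + 269.93 = 1,056.48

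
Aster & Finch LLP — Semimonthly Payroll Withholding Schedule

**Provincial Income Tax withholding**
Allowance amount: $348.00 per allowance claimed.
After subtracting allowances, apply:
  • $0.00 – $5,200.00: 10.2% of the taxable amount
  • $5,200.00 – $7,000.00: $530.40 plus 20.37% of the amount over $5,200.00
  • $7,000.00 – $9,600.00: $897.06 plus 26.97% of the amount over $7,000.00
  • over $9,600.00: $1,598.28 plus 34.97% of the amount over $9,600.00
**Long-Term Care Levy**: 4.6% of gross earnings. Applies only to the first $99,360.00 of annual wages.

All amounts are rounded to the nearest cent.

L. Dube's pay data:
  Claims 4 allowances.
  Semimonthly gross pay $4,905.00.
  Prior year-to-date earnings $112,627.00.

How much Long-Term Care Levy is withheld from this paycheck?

$0.00

Long-Term Care Levy: YTD $112,627.00 ≥ cap $99,360.00 → $0.00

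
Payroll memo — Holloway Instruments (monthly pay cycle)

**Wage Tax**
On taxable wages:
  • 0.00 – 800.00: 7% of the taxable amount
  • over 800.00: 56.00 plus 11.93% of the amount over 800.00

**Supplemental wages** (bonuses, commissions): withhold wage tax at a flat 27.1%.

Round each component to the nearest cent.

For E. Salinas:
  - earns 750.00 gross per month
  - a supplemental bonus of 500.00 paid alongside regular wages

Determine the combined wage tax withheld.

Wage Tax: taxable = 750.00
  7% × 750.00 = 52.50
Supplemental (27.1% flat on bonus): 27.1% × 500.00 = 135.50
Total wage tax: 52.50 + 135.50 = 188.00

188.00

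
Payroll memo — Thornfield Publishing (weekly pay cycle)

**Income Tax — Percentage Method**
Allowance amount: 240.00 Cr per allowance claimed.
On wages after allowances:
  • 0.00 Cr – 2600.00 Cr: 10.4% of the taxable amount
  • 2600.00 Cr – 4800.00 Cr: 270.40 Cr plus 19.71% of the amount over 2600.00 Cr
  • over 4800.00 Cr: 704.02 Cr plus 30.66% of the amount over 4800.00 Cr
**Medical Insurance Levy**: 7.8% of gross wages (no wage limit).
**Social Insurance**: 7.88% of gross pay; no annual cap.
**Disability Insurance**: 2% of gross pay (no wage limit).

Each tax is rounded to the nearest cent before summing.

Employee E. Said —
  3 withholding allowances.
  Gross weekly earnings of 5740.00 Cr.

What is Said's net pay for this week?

Income Tax: taxable = 5740.00 Cr − 3×240.00 Cr = 5020.00 Cr
  704.02 Cr + 30.66% × (5020.00 Cr − 4800.00 Cr) = 704.02 Cr + 30.66% × 220.00 Cr = 771.47 Cr
Medical Insurance Levy: 7.8% × 5740.00 Cr = 447.72 Cr
Social Insurance: 7.88% × 5740.00 Cr = 452.31 Cr
Disability Insurance: 2% × 5740.00 Cr = 114.80 Cr
Total withheld: 771.47 Cr + 447.72 Cr + 452.31 Cr + 114.80 Cr = 1786.30 Cr
Net pay: 5740.00 Cr − 1786.30 Cr = 3953.70 Cr

3953.70 Cr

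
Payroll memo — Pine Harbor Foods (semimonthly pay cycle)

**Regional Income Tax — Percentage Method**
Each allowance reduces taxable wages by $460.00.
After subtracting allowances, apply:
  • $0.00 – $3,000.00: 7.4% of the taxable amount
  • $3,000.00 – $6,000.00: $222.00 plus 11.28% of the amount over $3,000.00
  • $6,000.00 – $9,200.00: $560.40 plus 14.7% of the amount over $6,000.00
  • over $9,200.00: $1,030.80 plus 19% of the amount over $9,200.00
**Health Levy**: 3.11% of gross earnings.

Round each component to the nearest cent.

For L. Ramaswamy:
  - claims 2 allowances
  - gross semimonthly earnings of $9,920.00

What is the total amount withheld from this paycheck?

$1,309.91

Regional Income Tax: taxable = $9,920.00 − 2×$460.00 = $9,000.00
  $560.40 + 14.7% × ($9,000.00 − $6,000.00) = $560.40 + 14.7% × $3,000.00 = $1,001.40
Health Levy: 3.11% × $9,920.00 = $308.51
Total: $1,001.40 + $308.51 = $1,309.91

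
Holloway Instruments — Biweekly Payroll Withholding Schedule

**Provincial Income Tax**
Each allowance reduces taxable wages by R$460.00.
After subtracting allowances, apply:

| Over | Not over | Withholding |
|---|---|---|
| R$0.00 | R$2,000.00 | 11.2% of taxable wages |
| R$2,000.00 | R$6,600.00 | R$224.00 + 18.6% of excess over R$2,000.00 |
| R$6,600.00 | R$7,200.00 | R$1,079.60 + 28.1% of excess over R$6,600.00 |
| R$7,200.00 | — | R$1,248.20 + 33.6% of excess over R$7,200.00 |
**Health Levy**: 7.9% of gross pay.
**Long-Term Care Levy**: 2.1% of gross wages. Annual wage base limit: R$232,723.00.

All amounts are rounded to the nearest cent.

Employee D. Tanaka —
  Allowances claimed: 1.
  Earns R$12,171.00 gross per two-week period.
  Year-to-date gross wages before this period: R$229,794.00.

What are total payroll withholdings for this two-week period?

R$3,786.92

Provincial Income Tax: taxable = R$12,171.00 − 1×R$460.00 = R$11,711.00
  R$1,248.20 + 33.6% × (R$11,711.00 − R$7,200.00) = R$1,248.20 + 33.6% × R$4,511.00 = R$2,763.90
Health Levy: 7.9% × R$12,171.00 = R$961.51
Long-Term Care Levy: cap R$232,723.00 − YTD R$229,794.00 = R$2,929.00 subject; 2.1% × R$2,929.00 = R$61.51
Total: R$2,763.90 + R$961.51 + R$61.51 = R$3,786.92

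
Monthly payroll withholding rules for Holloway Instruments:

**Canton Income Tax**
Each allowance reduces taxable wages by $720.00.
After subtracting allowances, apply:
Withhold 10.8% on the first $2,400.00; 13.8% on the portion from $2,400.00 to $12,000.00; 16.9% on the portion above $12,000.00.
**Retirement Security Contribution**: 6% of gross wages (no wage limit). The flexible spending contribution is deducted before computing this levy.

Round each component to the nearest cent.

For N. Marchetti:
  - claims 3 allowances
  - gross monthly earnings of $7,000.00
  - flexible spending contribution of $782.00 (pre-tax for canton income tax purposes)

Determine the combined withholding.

$861.08

Canton Income Tax: taxable = $7,000.00 − $782.00 − 3×$720.00 = $4,058.00
  $259.20 + 13.8% × ($4,058.00 − $2,400.00) = $259.20 + 13.8% × $1,658.00 = $488.00
Retirement Security Contribution: 6% × $6,218.00 = $373.08
Total: $488.00 + $373.08 = $861.08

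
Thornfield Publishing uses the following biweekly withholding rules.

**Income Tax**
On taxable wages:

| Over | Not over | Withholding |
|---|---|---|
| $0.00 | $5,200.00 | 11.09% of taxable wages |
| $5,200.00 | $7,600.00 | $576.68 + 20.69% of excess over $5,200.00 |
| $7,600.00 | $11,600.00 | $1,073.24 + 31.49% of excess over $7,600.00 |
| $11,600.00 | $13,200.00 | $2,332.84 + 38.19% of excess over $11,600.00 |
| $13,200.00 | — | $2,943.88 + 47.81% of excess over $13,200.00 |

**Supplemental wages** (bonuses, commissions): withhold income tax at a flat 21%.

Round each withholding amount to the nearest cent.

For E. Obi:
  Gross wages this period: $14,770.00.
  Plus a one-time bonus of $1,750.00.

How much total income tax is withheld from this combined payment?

Income Tax: taxable = $14,770.00
  $2,943.88 + 47.81% × ($14,770.00 − $13,200.00) = $2,943.88 + 47.81% × $1,570.00 = $3,694.50
Supplemental (21% flat on bonus): 21% × $1,750.00 = $367.50
Total income tax: $3,694.50 + $367.50 = $4,062.00

$4,062.00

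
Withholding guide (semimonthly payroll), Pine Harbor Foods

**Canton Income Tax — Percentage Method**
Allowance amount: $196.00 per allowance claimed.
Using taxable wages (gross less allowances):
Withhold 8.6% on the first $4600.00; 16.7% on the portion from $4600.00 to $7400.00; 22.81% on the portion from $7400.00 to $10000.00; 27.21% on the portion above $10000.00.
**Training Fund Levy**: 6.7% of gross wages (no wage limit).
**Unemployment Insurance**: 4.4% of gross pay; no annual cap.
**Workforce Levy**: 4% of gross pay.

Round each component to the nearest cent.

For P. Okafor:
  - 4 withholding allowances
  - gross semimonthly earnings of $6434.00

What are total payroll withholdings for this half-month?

Canton Income Tax: taxable = $6434.00 − 4×$196.00 = $5650.00
  $395.60 + 16.7% × ($5650.00 − $4600.00) = $395.60 + 16.7% × $1050.00 = $570.95
Training Fund Levy: 6.7% × $6434.00 = $431.08
Unemployment Insurance: 4.4% × $6434.00 = $283.10
Workforce Levy: 4% × $6434.00 = $257.36
Total: $570.95 + $431.08 + $283.10 + $257.36 = $1542.49

$1542.49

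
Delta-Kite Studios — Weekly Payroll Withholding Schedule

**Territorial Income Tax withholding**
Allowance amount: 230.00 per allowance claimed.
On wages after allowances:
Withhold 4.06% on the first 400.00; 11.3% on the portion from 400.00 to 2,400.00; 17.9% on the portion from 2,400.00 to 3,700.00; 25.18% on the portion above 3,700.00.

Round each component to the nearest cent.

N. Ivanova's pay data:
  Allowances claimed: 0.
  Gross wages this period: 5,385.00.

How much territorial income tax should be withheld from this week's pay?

Territorial Income Tax: taxable = 5,385.00
  474.94 + 25.18% × (5,385.00 − 3,700.00) = 474.94 + 25.18% × 1,685.00 = 899.22

899.22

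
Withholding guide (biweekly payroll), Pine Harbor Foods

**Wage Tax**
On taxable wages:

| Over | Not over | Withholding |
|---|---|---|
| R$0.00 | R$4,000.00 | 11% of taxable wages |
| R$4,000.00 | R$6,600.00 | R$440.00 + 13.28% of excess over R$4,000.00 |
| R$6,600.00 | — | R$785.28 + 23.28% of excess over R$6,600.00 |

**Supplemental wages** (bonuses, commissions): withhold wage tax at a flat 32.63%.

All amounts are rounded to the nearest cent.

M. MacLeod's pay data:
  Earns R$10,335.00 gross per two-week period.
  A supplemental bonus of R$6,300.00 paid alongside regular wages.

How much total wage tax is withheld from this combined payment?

R$3,710.48

Wage Tax: taxable = R$10,335.00
  R$785.28 + 23.28% × (R$10,335.00 − R$6,600.00) = R$785.28 + 23.28% × R$3,735.00 = R$1,654.79
Supplemental (32.63% flat on bonus): 32.63% × R$6,300.00 = R$2,055.69
Total wage tax: R$1,654.79 + R$2,055.69 = R$3,710.48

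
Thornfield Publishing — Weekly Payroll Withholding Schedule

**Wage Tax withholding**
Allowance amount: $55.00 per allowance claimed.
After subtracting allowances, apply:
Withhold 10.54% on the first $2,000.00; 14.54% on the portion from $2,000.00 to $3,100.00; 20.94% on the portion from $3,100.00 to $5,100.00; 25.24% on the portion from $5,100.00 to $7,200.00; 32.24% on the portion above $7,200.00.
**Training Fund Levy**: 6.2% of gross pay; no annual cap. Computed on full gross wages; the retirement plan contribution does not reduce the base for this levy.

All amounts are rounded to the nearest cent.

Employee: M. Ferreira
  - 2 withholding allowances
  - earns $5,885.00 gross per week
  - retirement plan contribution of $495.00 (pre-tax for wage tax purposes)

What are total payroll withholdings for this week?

$1,199.84

Wage Tax: taxable = $5,885.00 − $495.00 − 2×$55.00 = $5,280.00
  $789.54 + 25.24% × ($5,280.00 − $5,100.00) = $789.54 + 25.24% × $180.00 = $834.97
Training Fund Levy: 6.2% × $5,885.00 = $364.87
Total: $834.97 + $364.87 = $1,199.84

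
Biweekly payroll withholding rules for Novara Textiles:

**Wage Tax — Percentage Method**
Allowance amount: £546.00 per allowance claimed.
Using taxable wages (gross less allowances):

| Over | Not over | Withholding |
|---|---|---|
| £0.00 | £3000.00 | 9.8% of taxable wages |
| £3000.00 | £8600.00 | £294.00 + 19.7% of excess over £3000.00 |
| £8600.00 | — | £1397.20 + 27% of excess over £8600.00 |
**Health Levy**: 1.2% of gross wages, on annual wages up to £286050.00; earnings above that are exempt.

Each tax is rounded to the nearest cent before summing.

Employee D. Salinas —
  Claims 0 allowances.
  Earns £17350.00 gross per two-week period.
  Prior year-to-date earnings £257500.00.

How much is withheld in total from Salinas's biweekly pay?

Wage Tax: taxable = £17350.00
  £1397.20 + 27% × (£17350.00 − £8600.00) = £1397.20 + 27% × £8750.00 = £3759.70
Health Levy: 1.2% × £17350.00 = £208.20
Total: £3759.70 + £208.20 = £3967.90

£3967.90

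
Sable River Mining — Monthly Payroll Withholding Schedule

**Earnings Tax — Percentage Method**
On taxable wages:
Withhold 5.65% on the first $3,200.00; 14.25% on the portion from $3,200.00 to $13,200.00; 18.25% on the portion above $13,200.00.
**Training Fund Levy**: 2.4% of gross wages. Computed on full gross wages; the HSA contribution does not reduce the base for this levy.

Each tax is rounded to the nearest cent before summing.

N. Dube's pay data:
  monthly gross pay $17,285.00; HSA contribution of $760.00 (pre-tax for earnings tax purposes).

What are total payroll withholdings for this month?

$2,627.45

Earnings Tax: taxable = $17,285.00 − $760.00 = $16,525.00
  $1,605.80 + 18.25% × ($16,525.00 − $13,200.00) = $1,605.80 + 18.25% × $3,325.00 = $2,212.61
Training Fund Levy: 2.4% × $17,285.00 = $414.84
Total: $2,212.61 + $414.84 = $2,627.45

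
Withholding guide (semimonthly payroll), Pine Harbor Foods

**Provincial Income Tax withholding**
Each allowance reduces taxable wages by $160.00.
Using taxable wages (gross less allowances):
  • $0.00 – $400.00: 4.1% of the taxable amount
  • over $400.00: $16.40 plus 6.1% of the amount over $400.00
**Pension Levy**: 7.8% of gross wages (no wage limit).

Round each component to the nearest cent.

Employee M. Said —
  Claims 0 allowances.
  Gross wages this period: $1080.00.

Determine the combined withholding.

Provincial Income Tax: taxable = $1080.00
  $16.40 + 6.1% × ($1080.00 − $400.00) = $16.40 + 6.1% × $680.00 = $57.88
Pension Levy: 7.8% × $1080.00 = $84.24
Total: $57.88 + $84.24 = $142.12

$142.12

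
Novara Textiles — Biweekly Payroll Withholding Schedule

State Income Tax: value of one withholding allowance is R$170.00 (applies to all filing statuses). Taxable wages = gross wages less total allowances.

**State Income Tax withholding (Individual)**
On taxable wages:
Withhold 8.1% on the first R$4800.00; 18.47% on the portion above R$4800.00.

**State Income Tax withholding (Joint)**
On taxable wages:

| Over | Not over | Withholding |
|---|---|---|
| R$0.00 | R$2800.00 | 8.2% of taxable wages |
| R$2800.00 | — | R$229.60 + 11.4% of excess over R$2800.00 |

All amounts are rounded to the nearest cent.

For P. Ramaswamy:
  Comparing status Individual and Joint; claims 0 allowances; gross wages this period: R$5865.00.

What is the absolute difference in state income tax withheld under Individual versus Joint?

State Income Tax (Individual): taxable = R$5865.00
  R$388.80 + 18.47% × (R$5865.00 − R$4800.00) = R$388.80 + 18.47% × R$1065.00 = R$585.51
State Income Tax (Joint): taxable = R$5865.00
  R$229.60 + 11.4% × (R$5865.00 − R$2800.00) = R$229.60 + 11.4% × R$3065.00 = R$579.01
Difference: |R$585.51 − R$579.01| = R$6.50 (higher under Individual)

R$6.50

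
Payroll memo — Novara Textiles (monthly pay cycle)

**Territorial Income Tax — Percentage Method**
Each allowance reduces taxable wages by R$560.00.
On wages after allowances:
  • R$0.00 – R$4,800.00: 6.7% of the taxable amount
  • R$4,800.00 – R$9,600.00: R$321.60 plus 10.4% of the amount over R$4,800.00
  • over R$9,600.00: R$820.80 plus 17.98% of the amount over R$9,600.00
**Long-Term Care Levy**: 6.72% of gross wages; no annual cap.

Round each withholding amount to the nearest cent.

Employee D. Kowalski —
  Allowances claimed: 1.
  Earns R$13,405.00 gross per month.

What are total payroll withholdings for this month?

R$2,305.07

Territorial Income Tax: taxable = R$13,405.00 − 1×R$560.00 = R$12,845.00
  R$820.80 + 17.98% × (R$12,845.00 − R$9,600.00) = R$820.80 + 17.98% × R$3,245.00 = R$1,404.25
Long-Term Care Levy: 6.72% × R$13,405.00 = R$900.82
Total: R$1,404.25 + R$900.82 = R$2,305.07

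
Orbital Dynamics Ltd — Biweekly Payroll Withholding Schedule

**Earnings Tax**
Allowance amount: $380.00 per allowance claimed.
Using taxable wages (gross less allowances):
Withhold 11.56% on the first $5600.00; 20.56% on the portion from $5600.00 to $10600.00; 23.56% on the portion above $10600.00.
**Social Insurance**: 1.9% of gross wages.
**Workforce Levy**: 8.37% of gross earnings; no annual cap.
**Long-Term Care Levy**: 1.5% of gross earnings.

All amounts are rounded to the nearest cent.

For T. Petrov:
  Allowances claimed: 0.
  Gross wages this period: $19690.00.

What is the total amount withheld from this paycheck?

Earnings Tax: taxable = $19690.00
  $1675.36 + 23.56% × ($19690.00 − $10600.00) = $1675.36 + 23.56% × $9090.00 = $3816.96
Social Insurance: 1.9% × $19690.00 = $374.11
Workforce Levy: 8.37% × $19690.00 = $1648.05
Long-Term Care Levy: 1.5% × $19690.00 = $295.35
Total: $3816.96 + $374.11 + $1648.05 + $295.35 = $6134.47

$6134.47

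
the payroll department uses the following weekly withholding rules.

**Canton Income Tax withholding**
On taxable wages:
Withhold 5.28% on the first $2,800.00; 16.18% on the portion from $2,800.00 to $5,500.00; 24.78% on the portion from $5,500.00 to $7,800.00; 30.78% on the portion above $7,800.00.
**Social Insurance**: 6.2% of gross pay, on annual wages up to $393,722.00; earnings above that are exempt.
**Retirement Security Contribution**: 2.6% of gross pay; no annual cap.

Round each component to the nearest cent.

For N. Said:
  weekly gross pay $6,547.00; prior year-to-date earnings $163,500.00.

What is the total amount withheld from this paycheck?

Canton Income Tax: taxable = $6,547.00
  $584.70 + 24.78% × ($6,547.00 − $5,500.00) = $584.70 + 24.78% × $1,047.00 = $844.15
Social Insurance: 6.2% × $6,547.00 = $405.91
Retirement Security Contribution: 2.6% × $6,547.00 = $170.22
Total: $844.15 + $405.91 + $170.22 = $1,420.28

$1,420.28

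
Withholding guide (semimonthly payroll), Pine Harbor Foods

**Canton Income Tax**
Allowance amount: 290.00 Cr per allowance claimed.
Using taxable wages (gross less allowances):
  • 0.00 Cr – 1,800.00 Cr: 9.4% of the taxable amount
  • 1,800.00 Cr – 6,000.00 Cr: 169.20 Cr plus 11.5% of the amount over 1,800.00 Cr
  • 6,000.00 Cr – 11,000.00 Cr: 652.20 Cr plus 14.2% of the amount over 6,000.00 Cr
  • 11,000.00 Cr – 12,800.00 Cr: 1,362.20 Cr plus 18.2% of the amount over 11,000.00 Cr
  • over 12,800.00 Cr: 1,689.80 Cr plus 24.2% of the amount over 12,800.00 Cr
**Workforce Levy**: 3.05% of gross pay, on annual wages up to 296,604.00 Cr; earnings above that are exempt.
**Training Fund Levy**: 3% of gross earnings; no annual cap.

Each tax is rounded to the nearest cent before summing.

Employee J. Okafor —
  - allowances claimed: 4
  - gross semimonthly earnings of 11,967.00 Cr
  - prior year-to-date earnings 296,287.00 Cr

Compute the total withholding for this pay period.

Canton Income Tax: taxable = 11,967.00 Cr − 4×290.00 Cr = 10,807.00 Cr
  652.20 Cr + 14.2% × (10,807.00 Cr − 6,000.00 Cr) = 652.20 Cr + 14.2% × 4,807.00 Cr = 1,334.79 Cr
Workforce Levy: cap 296,604.00 Cr − YTD 296,287.00 Cr = 317.00 Cr subject; 3.05% × 317.00 Cr = 9.67 Cr
Training Fund Levy: 3% × 11,967.00 Cr = 359.01 Cr
Total: 1,334.79 Cr + 9.67 Cr + 359.01 Cr = 1,703.47 Cr

1,703.47 Cr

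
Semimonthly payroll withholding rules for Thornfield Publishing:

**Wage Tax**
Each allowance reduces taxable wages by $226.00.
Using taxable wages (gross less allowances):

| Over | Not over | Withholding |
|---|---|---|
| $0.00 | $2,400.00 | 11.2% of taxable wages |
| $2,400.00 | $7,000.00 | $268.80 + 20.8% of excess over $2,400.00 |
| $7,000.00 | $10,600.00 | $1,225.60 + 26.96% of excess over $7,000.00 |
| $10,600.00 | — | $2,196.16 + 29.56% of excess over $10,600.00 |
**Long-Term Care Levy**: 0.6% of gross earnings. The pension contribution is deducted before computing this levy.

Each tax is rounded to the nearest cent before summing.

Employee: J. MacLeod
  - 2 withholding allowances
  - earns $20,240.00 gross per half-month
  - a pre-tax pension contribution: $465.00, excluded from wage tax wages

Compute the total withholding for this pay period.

$4,893.33

Wage Tax: taxable = $20,240.00 − $465.00 − 2×$226.00 = $19,323.00
  $2,196.16 + 29.56% × ($19,323.00 − $10,600.00) = $2,196.16 + 29.56% × $8,723.00 = $4,774.68
Long-Term Care Levy: 0.6% × $19,775.00 = $118.65
Total: $4,774.68 + $118.65 = $4,893.33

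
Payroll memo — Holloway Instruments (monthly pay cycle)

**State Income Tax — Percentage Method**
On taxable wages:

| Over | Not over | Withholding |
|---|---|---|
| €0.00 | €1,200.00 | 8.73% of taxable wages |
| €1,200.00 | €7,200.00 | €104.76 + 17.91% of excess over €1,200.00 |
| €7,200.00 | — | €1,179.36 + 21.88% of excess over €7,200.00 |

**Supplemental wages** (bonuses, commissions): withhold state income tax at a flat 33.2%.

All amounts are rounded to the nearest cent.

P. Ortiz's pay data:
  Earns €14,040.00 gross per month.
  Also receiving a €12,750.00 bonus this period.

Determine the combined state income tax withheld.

€6,908.95

State Income Tax: taxable = €14,040.00
  €1,179.36 + 21.88% × (€14,040.00 − €7,200.00) = €1,179.36 + 21.88% × €6,840.00 = €2,675.95
Supplemental (33.2% flat on bonus): 33.2% × €12,750.00 = €4,233.00
Total state income tax: €2,675.95 + €4,233.00 = €6,908.95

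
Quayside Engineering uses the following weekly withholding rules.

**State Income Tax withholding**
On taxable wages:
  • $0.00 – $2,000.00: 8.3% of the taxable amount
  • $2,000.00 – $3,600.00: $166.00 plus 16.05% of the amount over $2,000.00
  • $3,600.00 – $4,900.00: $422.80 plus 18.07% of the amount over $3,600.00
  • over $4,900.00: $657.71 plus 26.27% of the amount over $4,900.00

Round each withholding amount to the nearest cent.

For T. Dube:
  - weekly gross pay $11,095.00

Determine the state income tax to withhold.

$2,285.14

State Income Tax: taxable = $11,095.00
  $657.71 + 26.27% × ($11,095.00 − $4,900.00) = $657.71 + 26.27% × $6,195.00 = $2,285.14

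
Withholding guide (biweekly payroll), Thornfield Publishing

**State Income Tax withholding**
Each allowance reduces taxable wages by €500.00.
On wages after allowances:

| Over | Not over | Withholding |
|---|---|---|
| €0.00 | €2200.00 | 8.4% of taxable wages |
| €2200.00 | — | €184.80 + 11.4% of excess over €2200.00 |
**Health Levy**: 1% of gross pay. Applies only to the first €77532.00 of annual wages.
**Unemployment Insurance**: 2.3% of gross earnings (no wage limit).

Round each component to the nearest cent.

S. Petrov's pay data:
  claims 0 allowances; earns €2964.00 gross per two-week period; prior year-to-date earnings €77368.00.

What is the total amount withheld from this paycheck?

State Income Tax: taxable = €2964.00
  €184.80 + 11.4% × (€2964.00 − €2200.00) = €184.80 + 11.4% × €764.00 = €271.90
Health Levy: cap €77532.00 − YTD €77368.00 = €164.00 subject; 1% × €164.00 = €1.64
Unemployment Insurance: 2.3% × €2964.00 = €68.17
Total: €271.90 + €1.64 + €68.17 = €341.71

€341.71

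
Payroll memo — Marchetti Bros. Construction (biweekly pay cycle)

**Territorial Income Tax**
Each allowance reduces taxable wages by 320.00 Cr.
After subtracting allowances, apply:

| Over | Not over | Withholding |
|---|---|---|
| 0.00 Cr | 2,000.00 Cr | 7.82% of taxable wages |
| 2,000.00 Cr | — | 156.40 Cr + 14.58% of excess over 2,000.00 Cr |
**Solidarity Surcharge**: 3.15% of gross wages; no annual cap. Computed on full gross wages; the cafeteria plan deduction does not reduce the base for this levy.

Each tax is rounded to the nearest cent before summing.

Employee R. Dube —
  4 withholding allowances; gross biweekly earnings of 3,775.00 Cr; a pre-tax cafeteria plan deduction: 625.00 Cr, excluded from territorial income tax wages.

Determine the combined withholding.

265.14 Cr

Territorial Income Tax: taxable = 3,775.00 Cr − 625.00 Cr − 4×320.00 Cr = 1,870.00 Cr
  7.82% × 1,870.00 Cr = 146.23 Cr
Solidarity Surcharge: 3.15% × 3,775.00 Cr = 118.91 Cr
Total: 146.23 Cr + 118.91 Cr = 265.14 Cr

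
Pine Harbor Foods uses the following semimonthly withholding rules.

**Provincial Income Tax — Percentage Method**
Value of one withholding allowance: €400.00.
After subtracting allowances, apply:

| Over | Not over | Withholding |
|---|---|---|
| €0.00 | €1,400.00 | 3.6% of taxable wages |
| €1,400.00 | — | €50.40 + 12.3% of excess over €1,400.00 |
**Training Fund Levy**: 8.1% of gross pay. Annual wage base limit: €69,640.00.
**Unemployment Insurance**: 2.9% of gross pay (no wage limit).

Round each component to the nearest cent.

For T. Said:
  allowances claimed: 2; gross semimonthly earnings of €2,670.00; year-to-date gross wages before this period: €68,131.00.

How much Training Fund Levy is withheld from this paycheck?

Training Fund Levy: cap €69,640.00 − YTD €68,131.00 = €1,509.00 subject; 8.1% × €1,509.00 = €122.23

€122.23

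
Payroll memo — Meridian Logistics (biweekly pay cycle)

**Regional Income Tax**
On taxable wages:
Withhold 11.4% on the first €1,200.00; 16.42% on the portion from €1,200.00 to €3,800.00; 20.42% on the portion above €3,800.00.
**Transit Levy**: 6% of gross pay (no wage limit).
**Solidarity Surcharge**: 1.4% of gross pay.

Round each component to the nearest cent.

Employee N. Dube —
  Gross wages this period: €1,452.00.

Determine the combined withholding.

Regional Income Tax: taxable = €1,452.00
  €136.80 + 16.42% × (€1,452.00 − €1,200.00) = €136.80 + 16.42% × €252.00 = €178.18
Transit Levy: 6% × €1,452.00 = €87.12
Solidarity Surcharge: 1.4% × €1,452.00 = €20.33
Total: €178.18 + €87.12 + €20.33 = €285.63

€285.63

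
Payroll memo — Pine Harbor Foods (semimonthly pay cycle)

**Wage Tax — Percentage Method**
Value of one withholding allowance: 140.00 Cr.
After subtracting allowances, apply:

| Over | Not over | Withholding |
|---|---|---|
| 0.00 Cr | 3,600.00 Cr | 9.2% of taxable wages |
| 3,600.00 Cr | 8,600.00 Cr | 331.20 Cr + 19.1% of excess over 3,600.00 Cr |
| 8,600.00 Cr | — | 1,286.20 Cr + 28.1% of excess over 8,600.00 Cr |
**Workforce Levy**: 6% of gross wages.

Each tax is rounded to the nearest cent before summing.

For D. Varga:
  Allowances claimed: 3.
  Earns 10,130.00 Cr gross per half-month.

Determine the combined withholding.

2,205.91 Cr

Wage Tax: taxable = 10,130.00 Cr − 3×140.00 Cr = 9,710.00 Cr
  1,286.20 Cr + 28.1% × (9,710.00 Cr − 8,600.00 Cr) = 1,286.20 Cr + 28.1% × 1,110.00 Cr = 1,598.11 Cr
Workforce Levy: 6% × 10,130.00 Cr = 607.80 Cr
Total: 1,598.11 Cr + 607.80 Cr = 2,205.91 Cr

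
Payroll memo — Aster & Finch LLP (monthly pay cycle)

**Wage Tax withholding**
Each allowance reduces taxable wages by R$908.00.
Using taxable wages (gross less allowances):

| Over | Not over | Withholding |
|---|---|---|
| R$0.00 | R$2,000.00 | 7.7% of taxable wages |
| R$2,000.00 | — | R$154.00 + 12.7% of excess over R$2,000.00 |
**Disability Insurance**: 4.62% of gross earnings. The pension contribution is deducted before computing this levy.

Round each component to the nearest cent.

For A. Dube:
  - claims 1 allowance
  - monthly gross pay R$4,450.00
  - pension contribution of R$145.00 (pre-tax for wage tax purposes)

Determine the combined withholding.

R$530.31

Wage Tax: taxable = R$4,450.00 − R$145.00 − 1×R$908.00 = R$3,397.00
  R$154.00 + 12.7% × (R$3,397.00 − R$2,000.00) = R$154.00 + 12.7% × R$1,397.00 = R$331.42
Disability Insurance: 4.62% × R$4,305.00 = R$198.89
Total: R$331.42 + R$198.89 = R$530.31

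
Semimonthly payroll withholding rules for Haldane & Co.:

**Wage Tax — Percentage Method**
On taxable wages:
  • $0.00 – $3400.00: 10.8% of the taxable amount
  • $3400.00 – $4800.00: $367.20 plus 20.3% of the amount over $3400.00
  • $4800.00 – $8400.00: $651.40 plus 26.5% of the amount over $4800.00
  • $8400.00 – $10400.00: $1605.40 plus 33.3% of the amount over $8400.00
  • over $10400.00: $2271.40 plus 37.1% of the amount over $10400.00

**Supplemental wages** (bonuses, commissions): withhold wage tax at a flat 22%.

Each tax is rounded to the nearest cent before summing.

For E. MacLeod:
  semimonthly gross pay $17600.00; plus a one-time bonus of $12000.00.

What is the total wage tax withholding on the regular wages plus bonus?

Wage Tax: taxable = $17600.00
  $2271.40 + 37.1% × ($17600.00 − $10400.00) = $2271.40 + 37.1% × $7200.00 = $4942.60
Supplemental (22% flat on bonus): 22% × $12000.00 = $2640.00
Total wage tax: $4942.60 + $2640.00 = $7582.60

$7582.60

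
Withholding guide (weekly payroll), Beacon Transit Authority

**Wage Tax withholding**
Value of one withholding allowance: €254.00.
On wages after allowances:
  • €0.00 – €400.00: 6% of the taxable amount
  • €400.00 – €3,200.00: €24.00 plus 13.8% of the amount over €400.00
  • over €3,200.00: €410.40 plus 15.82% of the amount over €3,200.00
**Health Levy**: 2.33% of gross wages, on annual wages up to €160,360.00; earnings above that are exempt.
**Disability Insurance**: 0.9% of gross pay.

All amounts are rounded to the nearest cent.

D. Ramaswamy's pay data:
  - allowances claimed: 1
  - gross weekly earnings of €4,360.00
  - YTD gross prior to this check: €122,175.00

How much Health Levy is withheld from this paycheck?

€101.59

Health Levy: 2.33% × €4,360.00 = €101.59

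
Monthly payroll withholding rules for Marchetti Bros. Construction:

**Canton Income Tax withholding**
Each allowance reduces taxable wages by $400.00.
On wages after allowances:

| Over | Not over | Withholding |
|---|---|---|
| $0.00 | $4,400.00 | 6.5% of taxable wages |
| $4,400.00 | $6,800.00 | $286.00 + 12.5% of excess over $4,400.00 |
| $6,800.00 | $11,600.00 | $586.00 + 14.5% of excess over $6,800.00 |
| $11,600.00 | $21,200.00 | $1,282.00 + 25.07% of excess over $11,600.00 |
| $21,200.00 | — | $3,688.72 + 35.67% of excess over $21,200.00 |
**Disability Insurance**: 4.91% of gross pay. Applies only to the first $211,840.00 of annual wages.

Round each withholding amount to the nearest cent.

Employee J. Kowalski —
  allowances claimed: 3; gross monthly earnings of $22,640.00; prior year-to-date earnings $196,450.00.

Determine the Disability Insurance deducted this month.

$755.65

Disability Insurance: cap $211,840.00 − YTD $196,450.00 = $15,390.00 subject; 4.91% × $15,390.00 = $755.65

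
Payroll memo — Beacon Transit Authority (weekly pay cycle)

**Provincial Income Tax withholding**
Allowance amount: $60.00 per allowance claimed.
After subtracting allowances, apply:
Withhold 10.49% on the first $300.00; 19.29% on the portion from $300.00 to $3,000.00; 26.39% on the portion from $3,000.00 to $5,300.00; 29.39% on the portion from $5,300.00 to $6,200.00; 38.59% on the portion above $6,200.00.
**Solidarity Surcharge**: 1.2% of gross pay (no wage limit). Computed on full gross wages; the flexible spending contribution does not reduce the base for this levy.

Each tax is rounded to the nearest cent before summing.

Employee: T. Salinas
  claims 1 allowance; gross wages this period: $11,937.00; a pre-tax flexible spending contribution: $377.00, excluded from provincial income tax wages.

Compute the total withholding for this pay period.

Provincial Income Tax: taxable = $11,937.00 − $377.00 − 1×$60.00 = $11,500.00
  $1,423.78 + 38.59% × ($11,500.00 − $6,200.00) = $1,423.78 + 38.59% × $5,300.00 = $3,469.05
Solidarity Surcharge: 1.2% × $11,937.00 = $143.24
Total: $3,469.05 + $143.24 = $3,612.29

$3,612.29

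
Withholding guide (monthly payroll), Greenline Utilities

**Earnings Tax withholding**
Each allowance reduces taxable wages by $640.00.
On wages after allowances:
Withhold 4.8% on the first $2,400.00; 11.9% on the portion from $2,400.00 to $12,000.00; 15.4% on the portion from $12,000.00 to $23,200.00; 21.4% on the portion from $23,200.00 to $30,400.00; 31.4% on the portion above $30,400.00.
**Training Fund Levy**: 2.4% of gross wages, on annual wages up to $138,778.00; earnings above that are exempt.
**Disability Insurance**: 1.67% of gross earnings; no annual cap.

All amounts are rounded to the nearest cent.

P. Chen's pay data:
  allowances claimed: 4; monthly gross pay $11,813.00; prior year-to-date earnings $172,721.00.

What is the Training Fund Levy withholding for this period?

$0.00

Training Fund Levy: YTD $172,721.00 ≥ cap $138,778.00 → $0.00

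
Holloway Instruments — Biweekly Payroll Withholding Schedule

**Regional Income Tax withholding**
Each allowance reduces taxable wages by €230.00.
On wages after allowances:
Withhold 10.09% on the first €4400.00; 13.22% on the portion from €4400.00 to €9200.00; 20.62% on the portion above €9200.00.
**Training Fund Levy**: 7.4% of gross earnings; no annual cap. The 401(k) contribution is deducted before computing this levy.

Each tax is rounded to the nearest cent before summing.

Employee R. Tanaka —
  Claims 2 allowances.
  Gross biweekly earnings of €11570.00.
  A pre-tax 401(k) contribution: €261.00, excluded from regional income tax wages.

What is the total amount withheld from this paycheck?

Regional Income Tax: taxable = €11570.00 − €261.00 − 2×€230.00 = €10849.00
  €1078.52 + 20.62% × (€10849.00 − €9200.00) = €1078.52 + 20.62% × €1649.00 = €1418.54
Training Fund Levy: 7.4% × €11309.00 = €836.87
Total: €1418.54 + €836.87 = €2255.41

€2255.41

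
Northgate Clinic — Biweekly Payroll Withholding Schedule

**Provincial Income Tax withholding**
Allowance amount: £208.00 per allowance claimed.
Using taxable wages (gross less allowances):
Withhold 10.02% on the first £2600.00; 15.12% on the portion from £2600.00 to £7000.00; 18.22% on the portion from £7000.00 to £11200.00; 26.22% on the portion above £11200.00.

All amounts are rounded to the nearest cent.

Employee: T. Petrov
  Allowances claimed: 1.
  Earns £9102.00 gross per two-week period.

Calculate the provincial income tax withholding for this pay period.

£1270.89

Provincial Income Tax: taxable = £9102.00 − 1×£208.00 = £8894.00
  £925.80 + 18.22% × (£8894.00 − £7000.00) = £925.80 + 18.22% × £1894.00 = £1270.89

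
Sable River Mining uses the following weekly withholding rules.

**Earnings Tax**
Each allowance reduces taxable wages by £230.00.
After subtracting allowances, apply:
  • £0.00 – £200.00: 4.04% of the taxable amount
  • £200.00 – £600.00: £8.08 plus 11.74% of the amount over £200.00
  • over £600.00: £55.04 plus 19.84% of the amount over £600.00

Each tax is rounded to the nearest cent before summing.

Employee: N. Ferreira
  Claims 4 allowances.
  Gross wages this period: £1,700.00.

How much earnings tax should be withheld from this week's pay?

£90.75

Earnings Tax: taxable = £1,700.00 − 4×£230.00 = £780.00
  £55.04 + 19.84% × (£780.00 − £600.00) = £55.04 + 19.84% × £180.00 = £90.75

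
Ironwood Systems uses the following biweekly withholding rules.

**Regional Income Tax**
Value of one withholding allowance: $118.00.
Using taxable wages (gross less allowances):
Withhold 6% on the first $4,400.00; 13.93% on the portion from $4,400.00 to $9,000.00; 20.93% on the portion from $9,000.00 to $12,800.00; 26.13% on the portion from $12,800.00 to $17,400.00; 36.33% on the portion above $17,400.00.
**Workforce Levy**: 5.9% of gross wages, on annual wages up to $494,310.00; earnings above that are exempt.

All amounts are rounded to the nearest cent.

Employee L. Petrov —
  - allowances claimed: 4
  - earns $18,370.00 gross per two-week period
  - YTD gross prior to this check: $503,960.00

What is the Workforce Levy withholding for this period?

Workforce Levy: YTD $503,960.00 ≥ cap $494,310.00 → $0.00

$0.00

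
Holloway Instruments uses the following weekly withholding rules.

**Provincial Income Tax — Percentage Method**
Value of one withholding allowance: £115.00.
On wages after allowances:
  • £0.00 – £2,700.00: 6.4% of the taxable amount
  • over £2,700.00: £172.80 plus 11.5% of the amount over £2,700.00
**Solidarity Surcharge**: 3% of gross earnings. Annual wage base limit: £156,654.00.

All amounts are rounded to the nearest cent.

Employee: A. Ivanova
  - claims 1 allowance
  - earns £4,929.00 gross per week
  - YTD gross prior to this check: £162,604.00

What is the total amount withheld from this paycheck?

Provincial Income Tax: taxable = £4,929.00 − 1×£115.00 = £4,814.00
  £172.80 + 11.5% × (£4,814.00 − £2,700.00) = £172.80 + 11.5% × £2,114.00 = £415.91
Solidarity Surcharge: YTD £162,604.00 ≥ cap £156,654.00 → £0.00
Total: £415.91 + £0.00 = £415.91

£415.91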